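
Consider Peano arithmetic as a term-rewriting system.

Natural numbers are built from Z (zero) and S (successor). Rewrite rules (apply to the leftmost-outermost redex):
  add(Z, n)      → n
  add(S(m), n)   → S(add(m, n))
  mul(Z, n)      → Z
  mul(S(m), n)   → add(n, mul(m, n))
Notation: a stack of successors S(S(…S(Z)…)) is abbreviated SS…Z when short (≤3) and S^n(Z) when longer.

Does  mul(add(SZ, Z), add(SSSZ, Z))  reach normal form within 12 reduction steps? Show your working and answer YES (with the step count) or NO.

Answer: YES — reaches normal form SSSZ in 12 ≤ 12 steps

Derivation:
  start: mul(add(SZ, Z), add(SSSZ, Z))
  step 1: mul(S(add(Z, Z)), add(SSSZ, Z))
  step 2: add(add(SSSZ, Z), mul(add(Z, Z), add(SSSZ, Z)))
  step 3: add(S(add(SSZ, Z)), mul(add(Z, Z), add(SSSZ, Z)))
  step 4: S(add(add(SSZ, Z), mul(add(Z, Z), add(SSSZ, Z))))
  step 5: S(add(S(add(SZ, Z)), mul(add(Z, Z), add(SSSZ, Z))))
  step 6: S(S(add(add(SZ, Z), mul(add(Z, Z), add(SSSZ, Z)))))
  step 7: S(S(add(S(add(Z, Z)), mul(add(Z, Z), add(SSSZ, Z)))))
  step 8: S(S(S(add(add(Z, Z), mul(add(Z, Z), add(SSSZ, Z))))))
  step 9: S(S(S(add(Z, mul(add(Z, Z), add(SSSZ, Z))))))
  step 10: S(S(S(mul(add(Z, Z), add(SSSZ, Z)))))
  step 11: S(S(S(mul(Z, add(SSSZ, Z)))))
  step 12: SSSZ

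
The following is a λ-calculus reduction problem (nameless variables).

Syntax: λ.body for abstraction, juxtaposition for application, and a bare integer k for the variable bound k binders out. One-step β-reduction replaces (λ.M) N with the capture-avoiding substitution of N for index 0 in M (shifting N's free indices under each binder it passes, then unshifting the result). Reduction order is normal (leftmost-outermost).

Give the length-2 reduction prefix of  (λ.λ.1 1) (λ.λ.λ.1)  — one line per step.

  start: (λ.λ.1 1) (λ.λ.λ.1)
  [1] λ.(λ.λ.λ.1) (λ.λ.λ.1)
  [2] λ.λ.λ.1

Answer: after 2 steps: λ.λ.λ.1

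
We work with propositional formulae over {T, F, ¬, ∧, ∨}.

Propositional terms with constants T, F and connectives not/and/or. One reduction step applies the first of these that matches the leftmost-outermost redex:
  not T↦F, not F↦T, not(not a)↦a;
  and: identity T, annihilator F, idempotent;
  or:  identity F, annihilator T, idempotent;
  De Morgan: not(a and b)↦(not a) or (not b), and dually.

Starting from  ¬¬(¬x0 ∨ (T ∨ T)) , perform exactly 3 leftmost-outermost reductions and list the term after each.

Answer: after 3 steps: T

Derivation:
  start: ¬¬(¬x0 ∨ (T ∨ T))
  [1] ¬x0 ∨ (T ∨ T)
  [2] ¬x0 ∨ T
  [3] T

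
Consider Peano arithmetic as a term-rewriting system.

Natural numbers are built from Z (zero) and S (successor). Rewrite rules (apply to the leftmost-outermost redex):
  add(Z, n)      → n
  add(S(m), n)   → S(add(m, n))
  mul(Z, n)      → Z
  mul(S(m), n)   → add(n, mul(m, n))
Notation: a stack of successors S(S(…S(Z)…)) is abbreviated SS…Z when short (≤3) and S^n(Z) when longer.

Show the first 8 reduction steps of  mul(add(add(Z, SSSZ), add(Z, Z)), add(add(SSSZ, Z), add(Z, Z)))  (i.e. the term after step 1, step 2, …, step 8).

Answer: after 8 steps: S(add(S(add(add(SZ, Z), add(Z, Z))), mul(add(SSZ, add(Z, Z)), add(add(SSSZ, Z), add(Z, Z)))))

Derivation:
  start: mul(add(add(Z, SSSZ), add(Z, Z)), add(add(SSSZ, Z), add(Z, Z)))
  [1] mul(add(SSSZ, add(Z, Z)), add(add(SSSZ, Z), add(Z, Z)))
  [2] mul(S(add(SSZ, add(Z, Z))), add(add(SSSZ, Z), add(Z, Z)))
  [3] add(add(add(SSSZ, Z), add(Z, Z)), mul(add(SSZ, add(Z, Z)), add(add(SSSZ, Z), add(Z, Z))))
  [4] add(add(S(add(SSZ, Z)), add(Z, Z)), mul(add(SSZ, add(Z, Z)), add(add(SSSZ, Z), add(Z, Z))))
  [5] add(S(add(add(SSZ, Z), add(Z, Z))), mul(add(SSZ, add(Z, Z)), add(add(SSSZ, Z), add(Z, Z))))
  [6] S(add(add(add(SSZ, Z), add(Z, Z)), mul(add(SSZ, add(Z, Z)), add(add(SSSZ, Z), add(Z, Z)))))
  [7] S(add(add(S(add(SZ, Z)), add(Z, Z)), mul(add(SSZ, add(Z, Z)), add(add(SSSZ, Z), add(Z, Z)))))
  [8] S(add(S(add(add(SZ, Z), add(Z, Z))), mul(add(SSZ, add(Z, Z)), add(add(SSSZ, Z), add(Z, Z)))))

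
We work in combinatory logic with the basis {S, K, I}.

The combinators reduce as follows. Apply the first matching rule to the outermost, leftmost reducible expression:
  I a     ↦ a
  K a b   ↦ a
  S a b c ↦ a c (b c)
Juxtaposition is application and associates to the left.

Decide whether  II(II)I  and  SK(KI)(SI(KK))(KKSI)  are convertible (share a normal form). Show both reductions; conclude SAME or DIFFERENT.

Answer: SAME — A ⇓ I, B ⇓ I

Reduction:
Term A:
  start: II(II)I
  →1  I(II)I
  →2  III
  →3  II
  →4  I

Term B:
  start: SK(KI)(SI(KK))(KKSI)
  →1  K(SI(KK))(KI(SI(KK)))(KKSI)
  →2  SI(KK)(KKSI)
  →3  I(KKSI)(KK(KKSI))
  →4  KKSI(KK(KKSI))
  →5  KI(KK(KKSI))
  →6  I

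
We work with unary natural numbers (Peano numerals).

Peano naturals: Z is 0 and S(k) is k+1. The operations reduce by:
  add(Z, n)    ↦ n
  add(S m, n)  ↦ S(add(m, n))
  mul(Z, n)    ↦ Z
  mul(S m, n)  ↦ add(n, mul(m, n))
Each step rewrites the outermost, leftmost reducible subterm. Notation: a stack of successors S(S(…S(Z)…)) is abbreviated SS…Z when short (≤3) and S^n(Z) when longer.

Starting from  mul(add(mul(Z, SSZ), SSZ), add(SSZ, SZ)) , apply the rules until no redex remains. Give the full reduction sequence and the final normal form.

  start: mul(add(mul(Z, SSZ), SSZ), add(SSZ, SZ))
  step 1: mul(add(Z, SSZ), add(SSZ, SZ))
  step 2: mul(SSZ, add(SSZ, SZ))
  step 3: add(add(SSZ, SZ), mul(SZ, add(SSZ, SZ)))
  step 4: add(S(add(SZ, SZ)), mul(SZ, add(SSZ, SZ)))
  step 5: S(add(add(SZ, SZ), mul(SZ, add(SSZ, SZ))))
  step 6: S(add(S(add(Z, SZ)), mul(SZ, add(SSZ, SZ))))
  step 7: S(S(add(add(Z, SZ), mul(SZ, add(SSZ, SZ)))))
  step 8: S(S(add(SZ, mul(SZ, add(SSZ, SZ)))))
  step 9: S(S(S(add(Z, mul(SZ, add(SSZ, SZ))))))
  step 10: S(S(S(mul(SZ, add(SSZ, SZ)))))
  step 11: S(S(S(add(add(SSZ, SZ), mul(Z, add(SSZ, SZ))))))
  step 12: S(S(S(add(S(add(SZ, SZ)), mul(Z, add(SSZ, SZ))))))
  step 13: S(S(S(S(add(add(SZ, SZ), mul(Z, add(SSZ, SZ)))))))
  step 14: S(S(S(S(add(S(add(Z, SZ)), mul(Z, add(SSZ, SZ)))))))
  step 15: S(S(S(S(S(add(add(Z, SZ), mul(Z, add(SSZ, SZ))))))))
  step 16: S(S(S(S(S(add(SZ, mul(Z, add(SSZ, SZ))))))))
  step 17: S(S(S(S(S(S(add(Z, mul(Z, add(SSZ, SZ)))))))))
  step 18: S(S(S(S(S(S(mul(Z, add(SSZ, SZ))))))))
  step 19: S^6(Z)

Answer: normal form = S^6(Z)  (in 19 steps)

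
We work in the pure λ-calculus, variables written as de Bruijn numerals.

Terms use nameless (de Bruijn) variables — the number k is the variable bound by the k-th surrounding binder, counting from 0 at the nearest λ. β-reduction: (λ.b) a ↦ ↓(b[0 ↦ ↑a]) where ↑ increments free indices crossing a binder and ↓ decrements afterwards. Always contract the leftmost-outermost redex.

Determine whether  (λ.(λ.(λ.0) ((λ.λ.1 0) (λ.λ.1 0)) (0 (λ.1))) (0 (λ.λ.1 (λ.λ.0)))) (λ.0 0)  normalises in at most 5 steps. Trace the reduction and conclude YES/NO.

  start: (λ.(λ.(λ.0) ((λ.λ.1 0) (λ.λ.1 0)) (0 (λ.1))) (0 (λ.λ.1 (λ.λ.0)))) (λ.0 0)
  →1  (λ.(λ.0) ((λ.λ.1 0) (λ.λ.1 0)) (0 (λ.1))) ((λ.0 0) (λ.λ.1 (λ.λ.0)))
  →2  (λ.0) ((λ.λ.1 0) (λ.λ.1 0)) ((λ.0 0) (λ.λ.1 (λ.λ.0)) (λ.(λ.0 0) (λ.λ.1 (λ.λ.0))))
  →3  (λ.λ.1 0) (λ.λ.1 0) ((λ.0 0) (λ.λ.1 (λ.λ.0)) (λ.(λ.0 0) (λ.λ.1 (λ.λ.0))))
  →4  (λ.(λ.λ.1 0) 0) ((λ.0 0) (λ.λ.1 (λ.λ.0)) (λ.(λ.0 0) (λ.λ.1 (λ.λ.0))))
  →5  (λ.λ.1 0) ((λ.0 0) (λ.λ.1 (λ.λ.0)) (λ.(λ.0 0) (λ.λ.1 (λ.λ.0))))

Answer: NO — after 5 steps the term is (λ.λ.1 0) ((λ.0 0) (λ.λ.1 (λ.λ.0)) (λ.(λ.0 0) (λ.λ.1 (λ.λ.0)))), not yet normal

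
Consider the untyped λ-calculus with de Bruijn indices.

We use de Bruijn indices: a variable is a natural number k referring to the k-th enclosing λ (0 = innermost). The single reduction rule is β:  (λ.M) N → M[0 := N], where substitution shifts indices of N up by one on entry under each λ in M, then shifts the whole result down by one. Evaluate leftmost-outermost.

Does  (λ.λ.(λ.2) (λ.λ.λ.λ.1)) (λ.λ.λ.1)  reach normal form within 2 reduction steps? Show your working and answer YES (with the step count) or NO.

Answer: YES — reaches normal form λ.λ.λ.λ.1 in 2 ≤ 2 steps

Derivation:
  start: (λ.λ.(λ.2) (λ.λ.λ.λ.1)) (λ.λ.λ.1)
  [1] λ.(λ.λ.λ.λ.1) (λ.λ.λ.λ.1)
  [2] λ.λ.λ.λ.1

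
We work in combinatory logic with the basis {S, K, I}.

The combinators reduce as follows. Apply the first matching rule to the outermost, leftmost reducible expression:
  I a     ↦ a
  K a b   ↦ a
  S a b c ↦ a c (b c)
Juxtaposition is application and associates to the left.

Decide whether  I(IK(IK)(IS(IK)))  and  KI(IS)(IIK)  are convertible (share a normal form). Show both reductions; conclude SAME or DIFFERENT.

Answer: SAME — A ⇓ K, B ⇓ K

Reduction:
Term A:
  start: I(IK(IK)(IS(IK)))
  [1] IK(IK)(IS(IK))
  [2] K(IK)(IS(IK))
  [3] IK
  [4] K

Term B:
  start: KI(IS)(IIK)
  [1] I(IIK)
  [2] IIK
  [3] IK
  [4] K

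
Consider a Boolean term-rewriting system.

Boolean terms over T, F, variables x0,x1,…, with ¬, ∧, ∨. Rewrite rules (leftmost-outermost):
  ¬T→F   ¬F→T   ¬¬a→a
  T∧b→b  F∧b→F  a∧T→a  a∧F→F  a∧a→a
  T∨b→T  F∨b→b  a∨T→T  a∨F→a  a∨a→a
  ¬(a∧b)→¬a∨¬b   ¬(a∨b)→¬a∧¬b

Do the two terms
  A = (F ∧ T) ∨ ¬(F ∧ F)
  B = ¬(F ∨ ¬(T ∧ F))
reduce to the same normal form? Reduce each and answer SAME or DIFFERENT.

Term A:
  start: (F ∧ T) ∨ ¬(F ∧ F)
  step 1: F ∨ ¬(F ∧ F)
  step 2: ¬(F ∧ F)
  step 3: ¬F ∨ ¬F
  step 4: ¬F
  step 5: T

Term B:
  start: ¬(F ∨ ¬(T ∧ F))
  step 1: ¬F ∧ ¬¬(T ∧ F)
  step 2: T ∧ ¬¬(T ∧ F)
  step 3: ¬¬(T ∧ F)
  step 4: T ∧ F
  step 5: F

Answer: DIFFERENT — A ⇓ T, B ⇓ F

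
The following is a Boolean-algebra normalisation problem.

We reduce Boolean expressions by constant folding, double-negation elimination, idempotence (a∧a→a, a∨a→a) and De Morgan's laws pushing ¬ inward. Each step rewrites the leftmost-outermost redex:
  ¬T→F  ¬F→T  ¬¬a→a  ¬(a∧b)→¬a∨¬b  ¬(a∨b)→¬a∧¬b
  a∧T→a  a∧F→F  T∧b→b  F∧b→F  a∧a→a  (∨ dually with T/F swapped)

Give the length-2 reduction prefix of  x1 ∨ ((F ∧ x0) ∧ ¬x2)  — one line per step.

Answer: after 2 steps: x1 ∨ F

Reduction:
  start: x1 ∨ ((F ∧ x0) ∧ ¬x2)
  →1  x1 ∨ (F ∧ ¬x2)
  →2  x1 ∨ F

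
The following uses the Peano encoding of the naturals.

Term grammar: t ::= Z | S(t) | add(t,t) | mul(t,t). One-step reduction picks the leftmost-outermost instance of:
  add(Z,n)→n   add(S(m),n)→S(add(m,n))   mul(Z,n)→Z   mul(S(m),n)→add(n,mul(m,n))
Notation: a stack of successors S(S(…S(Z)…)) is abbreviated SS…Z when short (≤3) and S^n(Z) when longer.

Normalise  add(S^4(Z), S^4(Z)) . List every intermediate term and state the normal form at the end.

Answer: normal form = S^8(Z)  (in 5 steps)

Derivation:
  start: add(S^4(Z), S^4(Z))
  step 1: S(add(SSSZ, S^4(Z)))
  step 2: S(S(add(SSZ, S^4(Z))))
  step 3: S(S(S(add(SZ, S^4(Z)))))
  step 4: S(S(S(S(add(Z, S^4(Z))))))
  step 5: S^8(Z)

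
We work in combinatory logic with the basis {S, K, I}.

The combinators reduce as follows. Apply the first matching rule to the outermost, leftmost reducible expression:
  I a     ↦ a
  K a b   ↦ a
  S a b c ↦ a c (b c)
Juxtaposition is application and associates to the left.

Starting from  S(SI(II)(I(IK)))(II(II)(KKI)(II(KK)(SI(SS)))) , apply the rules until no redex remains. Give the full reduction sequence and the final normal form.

  start: S(SI(II)(I(IK)))(II(II)(KKI)(II(KK)(SI(SS))))
  step 1: S(I(I(IK))(II(I(IK))))(II(II)(KKI)(II(KK)(SI(SS))))
  step 2: S(I(IK)(II(I(IK))))(II(II)(KKI)(II(KK)(SI(SS))))
  step 3: S(IK(II(I(IK))))(II(II)(KKI)(II(KK)(SI(SS))))
  step 4: S(K(II(I(IK))))(II(II)(KKI)(II(KK)(SI(SS))))
  step 5: S(K(I(I(IK))))(II(II)(KKI)(II(KK)(SI(SS))))
  step 6: S(K(I(IK)))(II(II)(KKI)(II(KK)(SI(SS))))
  step 7: S(K(IK))(II(II)(KKI)(II(KK)(SI(SS))))
  step 8: S(KK)(II(II)(KKI)(II(KK)(SI(SS))))
  step 9: S(KK)(I(II)(KKI)(II(KK)(SI(SS))))
  step 10: S(KK)(II(KKI)(II(KK)(SI(SS))))
  step 11: S(KK)(I(KKI)(II(KK)(SI(SS))))
  step 12: S(KK)(KKI(II(KK)(SI(SS))))
  step 13: S(KK)(K(II(KK)(SI(SS))))
  step 14: S(KK)(K(I(KK)(SI(SS))))
  step 15: S(KK)(K(KK(SI(SS))))
  step 16: S(KK)(KK)

Answer: normal form = S(KK)(KK)  (in 16 steps)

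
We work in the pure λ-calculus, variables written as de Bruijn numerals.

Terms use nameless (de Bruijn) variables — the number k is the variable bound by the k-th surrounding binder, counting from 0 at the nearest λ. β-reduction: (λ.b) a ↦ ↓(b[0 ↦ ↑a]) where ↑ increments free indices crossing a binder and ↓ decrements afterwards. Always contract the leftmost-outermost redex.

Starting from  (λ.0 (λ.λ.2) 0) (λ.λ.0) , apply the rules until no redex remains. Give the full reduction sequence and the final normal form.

Answer: normal form = λ.λ.0  (in 3 steps)

Derivation:
  start: (λ.0 (λ.λ.2) 0) (λ.λ.0)
  →1  (λ.λ.0) (λ.λ.λ.λ.0) (λ.λ.0)
  →2  (λ.0) (λ.λ.0)
  →3  λ.λ.0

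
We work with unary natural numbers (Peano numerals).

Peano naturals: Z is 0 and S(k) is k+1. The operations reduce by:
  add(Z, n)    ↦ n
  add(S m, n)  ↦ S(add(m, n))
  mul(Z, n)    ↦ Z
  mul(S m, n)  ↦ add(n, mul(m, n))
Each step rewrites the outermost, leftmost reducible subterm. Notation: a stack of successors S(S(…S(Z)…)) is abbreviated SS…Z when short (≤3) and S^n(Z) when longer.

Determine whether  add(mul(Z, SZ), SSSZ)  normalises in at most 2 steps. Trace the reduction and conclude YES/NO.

Answer: YES — reaches normal form SSSZ in 2 ≤ 2 steps

Derivation:
  start: add(mul(Z, SZ), SSSZ)
  →1  add(Z, SSSZ)
  →2  SSSZ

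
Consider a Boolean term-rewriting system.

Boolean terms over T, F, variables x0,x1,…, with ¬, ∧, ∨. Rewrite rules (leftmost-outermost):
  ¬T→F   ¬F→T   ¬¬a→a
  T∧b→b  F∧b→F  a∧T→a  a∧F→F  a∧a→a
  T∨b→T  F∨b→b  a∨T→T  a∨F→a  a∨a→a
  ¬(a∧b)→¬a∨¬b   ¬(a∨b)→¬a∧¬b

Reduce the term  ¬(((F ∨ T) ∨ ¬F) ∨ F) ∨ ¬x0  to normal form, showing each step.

Answer: normal form = ¬x0  (in 9 steps)

Derivation:
  start: ¬(((F ∨ T) ∨ ¬F) ∨ F) ∨ ¬x0
  →1  (¬((F ∨ T) ∨ ¬F) ∧ ¬F) ∨ ¬x0
  →2  ((¬(F ∨ T) ∧ ¬¬F) ∧ ¬F) ∨ ¬x0
  →3  (((¬F ∧ ¬T) ∧ ¬¬F) ∧ ¬F) ∨ ¬x0
  →4  (((T ∧ ¬T) ∧ ¬¬F) ∧ ¬F) ∨ ¬x0
  →5  ((¬T ∧ ¬¬F) ∧ ¬F) ∨ ¬x0
  →6  ((F ∧ ¬¬F) ∧ ¬F) ∨ ¬x0
  →7  (F ∧ ¬F) ∨ ¬x0
  →8  F ∨ ¬x0
  →9  ¬x0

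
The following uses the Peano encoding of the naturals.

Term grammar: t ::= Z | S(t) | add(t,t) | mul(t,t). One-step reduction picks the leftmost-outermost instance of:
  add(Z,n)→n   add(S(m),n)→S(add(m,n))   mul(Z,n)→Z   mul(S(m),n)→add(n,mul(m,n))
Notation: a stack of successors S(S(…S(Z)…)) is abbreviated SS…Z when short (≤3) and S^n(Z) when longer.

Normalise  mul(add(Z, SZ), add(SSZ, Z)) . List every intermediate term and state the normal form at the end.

  start: mul(add(Z, SZ), add(SSZ, Z))
  →1  mul(SZ, add(SSZ, Z))
  →2  add(add(SSZ, Z), mul(Z, add(SSZ, Z)))
  →3  add(S(add(SZ, Z)), mul(Z, add(SSZ, Z)))
  →4  S(add(add(SZ, Z), mul(Z, add(SSZ, Z))))
  →5  S(add(S(add(Z, Z)), mul(Z, add(SSZ, Z))))
  →6  S(S(add(add(Z, Z), mul(Z, add(SSZ, Z)))))
  →7  S(S(add(Z, mul(Z, add(SSZ, Z)))))
  →8  S(S(mul(Z, add(SSZ, Z))))
  →9  SSZ

Answer: normal form = SSZ  (in 9 steps)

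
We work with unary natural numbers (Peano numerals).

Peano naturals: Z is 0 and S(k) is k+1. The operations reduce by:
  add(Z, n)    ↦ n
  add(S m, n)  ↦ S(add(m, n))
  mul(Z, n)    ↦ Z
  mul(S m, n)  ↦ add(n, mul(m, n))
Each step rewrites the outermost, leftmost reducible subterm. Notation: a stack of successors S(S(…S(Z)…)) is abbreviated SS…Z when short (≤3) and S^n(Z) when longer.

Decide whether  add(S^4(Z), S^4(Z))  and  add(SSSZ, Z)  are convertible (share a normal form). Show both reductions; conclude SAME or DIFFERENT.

Answer: DIFFERENT — A ⇓ S^8(Z), B ⇓ SSSZ

Reduction:
Term A:
  start: add(S^4(Z), S^4(Z))
  →1  S(add(SSSZ, S^4(Z)))
  →2  S(S(add(SSZ, S^4(Z))))
  →3  S(S(S(add(SZ, S^4(Z)))))
  →4  S(S(S(S(add(Z, S^4(Z))))))
  →5  S^8(Z)

Term B:
  start: add(SSSZ, Z)
  →1  S(add(SSZ, Z))
  →2  S(S(add(SZ, Z)))
  →3  S(S(S(add(Z, Z))))
  →4  SSSZ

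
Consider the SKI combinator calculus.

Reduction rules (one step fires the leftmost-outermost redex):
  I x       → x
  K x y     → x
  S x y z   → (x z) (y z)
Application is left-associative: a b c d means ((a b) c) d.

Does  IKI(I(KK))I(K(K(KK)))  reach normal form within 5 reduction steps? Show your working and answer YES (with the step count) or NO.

  start: IKI(I(KK))I(K(K(KK)))
  [1] KI(I(KK))I(K(K(KK)))
  [2] II(K(K(KK)))
  [3] I(K(K(KK)))
  [4] K(K(KK))

Answer: YES — reaches normal form K(K(KK)) in 4 ≤ 5 steps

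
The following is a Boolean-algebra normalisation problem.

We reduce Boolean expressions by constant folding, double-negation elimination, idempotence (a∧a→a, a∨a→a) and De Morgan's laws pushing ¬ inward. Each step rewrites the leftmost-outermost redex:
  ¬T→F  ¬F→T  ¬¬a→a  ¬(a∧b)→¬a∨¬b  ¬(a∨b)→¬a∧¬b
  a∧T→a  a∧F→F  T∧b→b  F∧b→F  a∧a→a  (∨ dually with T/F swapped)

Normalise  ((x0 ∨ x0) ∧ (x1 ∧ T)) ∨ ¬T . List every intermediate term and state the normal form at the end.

  start: ((x0 ∨ x0) ∧ (x1 ∧ T)) ∨ ¬T
  →1  (x0 ∧ (x1 ∧ T)) ∨ ¬T
  →2  (x0 ∧ x1) ∨ ¬T
  →3  (x0 ∧ x1) ∨ F
  →4  x0 ∧ x1

Answer: normal form = x0 ∧ x1  (in 4 steps)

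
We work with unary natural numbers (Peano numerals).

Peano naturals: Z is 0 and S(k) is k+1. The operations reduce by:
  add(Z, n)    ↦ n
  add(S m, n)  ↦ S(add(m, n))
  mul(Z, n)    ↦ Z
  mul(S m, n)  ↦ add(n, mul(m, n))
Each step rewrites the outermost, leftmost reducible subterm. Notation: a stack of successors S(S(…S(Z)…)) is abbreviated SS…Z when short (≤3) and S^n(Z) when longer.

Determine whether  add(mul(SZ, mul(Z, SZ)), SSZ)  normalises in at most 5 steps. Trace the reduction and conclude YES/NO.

Answer: YES — reaches normal form SSZ in 5 ≤ 5 steps

Derivation:
  start: add(mul(SZ, mul(Z, SZ)), SSZ)
  step 1: add(add(mul(Z, SZ), mul(Z, mul(Z, SZ))), SSZ)
  step 2: add(add(Z, mul(Z, mul(Z, SZ))), SSZ)
  step 3: add(mul(Z, mul(Z, SZ)), SSZ)
  step 4: add(Z, SSZ)
  step 5: SSZ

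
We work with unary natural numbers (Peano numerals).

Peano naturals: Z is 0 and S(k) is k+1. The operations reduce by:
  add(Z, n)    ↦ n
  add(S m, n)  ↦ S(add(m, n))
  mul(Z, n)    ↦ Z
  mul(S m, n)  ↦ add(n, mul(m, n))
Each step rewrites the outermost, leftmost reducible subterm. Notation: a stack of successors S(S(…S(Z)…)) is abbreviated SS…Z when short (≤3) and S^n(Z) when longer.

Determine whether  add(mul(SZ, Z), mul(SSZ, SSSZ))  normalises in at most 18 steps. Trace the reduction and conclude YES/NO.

Answer: YES — reaches normal form S^6(Z) in 15 ≤ 18 steps

Derivation:
  start: add(mul(SZ, Z), mul(SSZ, SSSZ))
  [1] add(add(Z, mul(Z, Z)), mul(SSZ, SSSZ))
  [2] add(mul(Z, Z), mul(SSZ, SSSZ))
  [3] add(Z, mul(SSZ, SSSZ))
  [4] mul(SSZ, SSSZ)
  [5] add(SSSZ, mul(SZ, SSSZ))
  [6] S(add(SSZ, mul(SZ, SSSZ)))
  [7] S(S(add(SZ, mul(SZ, SSSZ))))
  [8] S(S(S(add(Z, mul(SZ, SSSZ)))))
  [9] S(S(S(mul(SZ, SSSZ))))
  [10] S(S(S(add(SSSZ, mul(Z, SSSZ)))))
  [11] S(S(S(S(add(SSZ, mul(Z, SSSZ))))))
  [12] S(S(S(S(S(add(SZ, mul(Z, SSSZ)))))))
  [13] S(S(S(S(S(S(add(Z, mul(Z, SSSZ))))))))
  [14] S(S(S(S(S(S(mul(Z, SSSZ)))))))
  [15] S^6(Z)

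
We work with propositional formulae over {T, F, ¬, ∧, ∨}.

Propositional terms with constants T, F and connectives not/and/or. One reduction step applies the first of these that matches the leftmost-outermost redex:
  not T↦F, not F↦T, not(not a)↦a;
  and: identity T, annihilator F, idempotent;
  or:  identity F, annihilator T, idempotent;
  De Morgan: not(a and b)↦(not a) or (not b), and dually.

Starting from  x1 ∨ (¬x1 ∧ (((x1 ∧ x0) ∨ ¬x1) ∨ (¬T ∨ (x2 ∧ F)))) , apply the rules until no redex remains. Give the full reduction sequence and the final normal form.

Answer: normal form = x1 ∨ (¬x1 ∧ ((x1 ∧ x0) ∨ ¬x1))  (in 4 steps)

Reduction:
  start: x1 ∨ (¬x1 ∧ (((x1 ∧ x0) ∨ ¬x1) ∨ (¬T ∨ (x2 ∧ F))))
  step 1: x1 ∨ (¬x1 ∧ (((x1 ∧ x0) ∨ ¬x1) ∨ (F ∨ (x2 ∧ F))))
  step 2: x1 ∨ (¬x1 ∧ (((x1 ∧ x0) ∨ ¬x1) ∨ (x2 ∧ F)))
  step 3: x1 ∨ (¬x1 ∧ (((x1 ∧ x0) ∨ ¬x1) ∨ F))
  step 4: x1 ∨ (¬x1 ∧ ((x1 ∧ x0) ∨ ¬x1))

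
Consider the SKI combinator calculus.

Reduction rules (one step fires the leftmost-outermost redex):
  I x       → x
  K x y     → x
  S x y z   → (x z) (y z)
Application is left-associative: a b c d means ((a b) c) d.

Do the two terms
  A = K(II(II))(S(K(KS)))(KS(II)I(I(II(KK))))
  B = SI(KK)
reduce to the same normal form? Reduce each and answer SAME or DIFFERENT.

Term A:
  start: K(II(II))(S(K(KS)))(KS(II)I(I(II(KK))))
  [1] II(II)(KS(II)I(I(II(KK))))
  [2] I(II)(KS(II)I(I(II(KK))))
  [3] II(KS(II)I(I(II(KK))))
  [4] I(KS(II)I(I(II(KK))))
  [5] KS(II)I(I(II(KK)))
  [6] SI(I(II(KK)))
  [7] SI(II(KK))
  [8] SI(I(KK))
  [9] SI(KK)

Term B:
  start: SI(KK)

Answer: SAME — A ⇓ SI(KK), B ⇓ SI(KK)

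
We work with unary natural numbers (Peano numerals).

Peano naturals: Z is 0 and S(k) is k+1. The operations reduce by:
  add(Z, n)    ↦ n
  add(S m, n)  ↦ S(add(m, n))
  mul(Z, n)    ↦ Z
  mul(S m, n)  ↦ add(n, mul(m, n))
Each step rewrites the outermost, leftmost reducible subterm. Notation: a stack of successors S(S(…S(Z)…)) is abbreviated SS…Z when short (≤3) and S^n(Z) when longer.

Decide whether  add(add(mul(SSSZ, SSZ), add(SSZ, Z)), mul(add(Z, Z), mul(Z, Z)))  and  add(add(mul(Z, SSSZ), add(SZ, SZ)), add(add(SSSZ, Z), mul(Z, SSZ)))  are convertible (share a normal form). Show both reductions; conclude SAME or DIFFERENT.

Term A:
  start: add(add(mul(SSSZ, SSZ), add(SSZ, Z)), mul(add(Z, Z), mul(Z, Z)))
  →1  add(add(add(SSZ, mul(SSZ, SSZ)), add(SSZ, Z)), mul(add(Z, Z), mul(Z, Z)))
  →2  add(add(S(add(SZ, mul(SSZ, SSZ))), add(SSZ, Z)), mul(add(Z, Z), mul(Z, Z)))
  →3  add(S(add(add(SZ, mul(SSZ, SSZ)), add(SSZ, Z))), mul(add(Z, Z), mul(Z, Z)))
  →4  S(add(add(add(SZ, mul(SSZ, SSZ)), add(SSZ, Z)), mul(add(Z, Z), mul(Z, Z))))
  →5  S(add(add(S(add(Z, mul(SSZ, SSZ))), add(SSZ, Z)), mul(add(Z, Z), mul(Z, Z))))
  →6  S(add(S(add(add(Z, mul(SSZ, SSZ)), add(SSZ, Z))), mul(add(Z, Z), mul(Z, Z))))
  →7  S(S(add(add(add(Z, mul(SSZ, SSZ)), add(SSZ, Z)), mul(add(Z, Z), mul(Z, Z)))))
  →8  S(S(add(add(mul(SSZ, SSZ), add(SSZ, Z)), mul(add(Z, Z), mul(Z, Z)))))
  →9  S(S(add(add(add(SSZ, mul(SZ, SSZ)), add(SSZ, Z)), mul(add(Z, Z), mul(Z, Z)))))
  →10  S(S(add(add(S(add(SZ, mul(SZ, SSZ))), add(SSZ, Z)), mul(add(Z, Z), mul(Z, Z)))))
  →11  S(S(add(S(add(add(SZ, mul(SZ, SSZ)), add(SSZ, Z))), mul(add(Z, Z), mul(Z, Z)))))
  →12  S(S(S(add(add(add(SZ, mul(SZ, SSZ)), add(SSZ, Z)), mul(add(Z, Z), mul(Z, Z))))))
  →13  S(S(S(add(add(S(add(Z, mul(SZ, SSZ))), add(SSZ, Z)), mul(add(Z, Z), mul(Z, Z))))))
  →14  S(S(S(add(S(add(add(Z, mul(SZ, SSZ)), add(SSZ, Z))), mul(add(Z, Z), mul(Z, Z))))))
  →15  S(S(S(S(add(add(add(Z, mul(SZ, SSZ)), add(SSZ, Z)), mul(add(Z, Z), mul(Z, Z)))))))
  →16  S(S(S(S(add(add(mul(SZ, SSZ), add(SSZ, Z)), mul(add(Z, Z), mul(Z, Z)))))))
  →17  S(S(S(S(add(add(add(SSZ, mul(Z, SSZ)), add(SSZ, Z)), mul(add(Z, Z), mul(Z, Z)))))))
  →18  S(S(S(S(add(add(S(add(SZ, mul(Z, SSZ))), add(SSZ, Z)), mul(add(Z, Z), mul(Z, Z)))))))
  →19  S(S(S(S(add(S(add(add(SZ, mul(Z, SSZ)), add(SSZ, Z))), mul(add(Z, Z), mul(Z, Z)))))))
  →20  S(S(S(S(S(add(add(add(SZ, mul(Z, SSZ)), add(SSZ, Z)), mul(add(Z, Z), mul(Z, Z))))))))
  →21  S(S(S(S(S(add(add(S(add(Z, mul(Z, SSZ))), add(SSZ, Z)), mul(add(Z, Z), mul(Z, Z))))))))
  →22  S(S(S(S(S(add(S(add(add(Z, mul(Z, SSZ)), add(SSZ, Z))), mul(add(Z, Z), mul(Z, Z))))))))
  →23  S(S(S(S(S(S(add(add(add(Z, mul(Z, SSZ)), add(SSZ, Z)), mul(add(Z, Z), mul(Z, Z)))))))))
  →24  S(S(S(S(S(S(add(add(mul(Z, SSZ), add(SSZ, Z)), mul(add(Z, Z), mul(Z, Z)))))))))
  →25  S(S(S(S(S(S(add(add(Z, add(SSZ, Z)), mul(add(Z, Z), mul(Z, Z)))))))))
  →26  S(S(S(S(S(S(add(add(SSZ, Z), mul(add(Z, Z), mul(Z, Z)))))))))
  →27  S(S(S(S(S(S(add(S(add(SZ, Z)), mul(add(Z, Z), mul(Z, Z)))))))))
  →28  S(S(S(S(S(S(S(add(add(SZ, Z), mul(add(Z, Z), mul(Z, Z))))))))))
  →29  S(S(S(S(S(S(S(add(S(add(Z, Z)), mul(add(Z, Z), mul(Z, Z))))))))))
  →30  S(S(S(S(S(S(S(S(add(add(Z, Z), mul(add(Z, Z), mul(Z, Z)))))))))))
  →31  S(S(S(S(S(S(S(S(add(Z, mul(add(Z, Z), mul(Z, Z)))))))))))
  →32  S(S(S(S(S(S(S(S(mul(add(Z, Z), mul(Z, Z))))))))))
  →33  S(S(S(S(S(S(S(S(mul(Z, mul(Z, Z))))))))))
  →34  S^8(Z)

Term B:
  start: add(add(mul(Z, SSSZ), add(SZ, SZ)), add(add(SSSZ, Z), mul(Z, SSZ)))
  →1  add(add(Z, add(SZ, SZ)), add(add(SSSZ, Z), mul(Z, SSZ)))
  →2  add(add(SZ, SZ), add(add(SSSZ, Z), mul(Z, SSZ)))
  →3  add(S(add(Z, SZ)), add(add(SSSZ, Z), mul(Z, SSZ)))
  →4  S(add(add(Z, SZ), add(add(SSSZ, Z), mul(Z, SSZ))))
  →5  S(add(SZ, add(add(SSSZ, Z), mul(Z, SSZ))))
  →6  S(S(add(Z, add(add(SSSZ, Z), mul(Z, SSZ)))))
  →7  S(S(add(add(SSSZ, Z), mul(Z, SSZ))))
  →8  S(S(add(S(add(SSZ, Z)), mul(Z, SSZ))))
  →9  S(S(S(add(add(SSZ, Z), mul(Z, SSZ)))))
  →10  S(S(S(add(S(add(SZ, Z)), mul(Z, SSZ)))))
  →11  S(S(S(S(add(add(SZ, Z), mul(Z, SSZ))))))
  →12  S(S(S(S(add(S(add(Z, Z)), mul(Z, SSZ))))))
  →13  S(S(S(S(S(add(add(Z, Z), mul(Z, SSZ)))))))
  →14  S(S(S(S(S(add(Z, mul(Z, SSZ)))))))
  →15  S(S(S(S(S(mul(Z, SSZ))))))
  →16  S^5(Z)

Answer: DIFFERENT — A ⇓ S^8(Z), B ⇓ S^5(Z)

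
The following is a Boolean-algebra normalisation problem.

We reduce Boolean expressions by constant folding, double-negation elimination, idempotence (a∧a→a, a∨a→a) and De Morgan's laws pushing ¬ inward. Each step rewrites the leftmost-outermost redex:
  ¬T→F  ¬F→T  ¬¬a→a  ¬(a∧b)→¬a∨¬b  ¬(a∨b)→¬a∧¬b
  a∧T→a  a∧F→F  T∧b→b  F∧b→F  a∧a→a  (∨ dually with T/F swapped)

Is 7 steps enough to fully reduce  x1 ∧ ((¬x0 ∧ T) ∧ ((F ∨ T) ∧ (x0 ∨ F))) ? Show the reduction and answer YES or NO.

  start: x1 ∧ ((¬x0 ∧ T) ∧ ((F ∨ T) ∧ (x0 ∨ F)))
  →1  x1 ∧ (¬x0 ∧ ((F ∨ T) ∧ (x0 ∨ F)))
  →2  x1 ∧ (¬x0 ∧ (T ∧ (x0 ∨ F)))
  →3  x1 ∧ (¬x0 ∧ (x0 ∨ F))
  →4  x1 ∧ (¬x0 ∧ x0)

Answer: YES — reaches normal form x1 ∧ (¬x0 ∧ x0) in 4 ≤ 7 steps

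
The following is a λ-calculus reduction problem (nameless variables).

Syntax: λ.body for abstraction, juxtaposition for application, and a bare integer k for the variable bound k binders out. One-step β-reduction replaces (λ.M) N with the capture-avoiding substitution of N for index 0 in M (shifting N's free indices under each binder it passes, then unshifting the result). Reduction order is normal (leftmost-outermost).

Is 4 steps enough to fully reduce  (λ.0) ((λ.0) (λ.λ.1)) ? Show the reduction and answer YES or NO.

Answer: YES — reaches normal form λ.λ.1 in 2 ≤ 4 steps

Reduction:
  start: (λ.0) ((λ.0) (λ.λ.1))
  [1] (λ.0) (λ.λ.1)
  [2] λ.λ.1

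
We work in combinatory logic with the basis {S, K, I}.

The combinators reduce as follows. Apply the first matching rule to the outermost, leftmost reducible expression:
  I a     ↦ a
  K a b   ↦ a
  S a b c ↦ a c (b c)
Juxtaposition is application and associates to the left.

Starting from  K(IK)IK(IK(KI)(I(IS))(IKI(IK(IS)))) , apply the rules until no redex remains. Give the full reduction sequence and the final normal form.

  start: K(IK)IK(IK(KI)(I(IS))(IKI(IK(IS))))
  →1  IKK(IK(KI)(I(IS))(IKI(IK(IS))))
  →2  KK(IK(KI)(I(IS))(IKI(IK(IS))))
  →3  K

Answer: normal form = K  (in 3 steps)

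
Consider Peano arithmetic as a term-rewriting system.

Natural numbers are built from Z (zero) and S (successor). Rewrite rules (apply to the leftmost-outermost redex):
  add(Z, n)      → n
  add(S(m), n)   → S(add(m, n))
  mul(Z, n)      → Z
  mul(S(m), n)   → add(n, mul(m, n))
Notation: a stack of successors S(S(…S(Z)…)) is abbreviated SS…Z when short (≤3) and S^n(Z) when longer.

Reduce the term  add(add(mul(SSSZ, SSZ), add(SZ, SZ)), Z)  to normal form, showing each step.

  start: add(add(mul(SSSZ, SSZ), add(SZ, SZ)), Z)
  [1] add(add(add(SSZ, mul(SSZ, SSZ)), add(SZ, SZ)), Z)
  [2] add(add(S(add(SZ, mul(SSZ, SSZ))), add(SZ, SZ)), Z)
  [3] add(S(add(add(SZ, mul(SSZ, SSZ)), add(SZ, SZ))), Z)
  [4] S(add(add(add(SZ, mul(SSZ, SSZ)), add(SZ, SZ)), Z))
  [5] S(add(add(S(add(Z, mul(SSZ, SSZ))), add(SZ, SZ)), Z))
  [6] S(add(S(add(add(Z, mul(SSZ, SSZ)), add(SZ, SZ))), Z))
  [7] S(S(add(add(add(Z, mul(SSZ, SSZ)), add(SZ, SZ)), Z)))
  [8] S(S(add(add(mul(SSZ, SSZ), add(SZ, SZ)), Z)))
  [9] S(S(add(add(add(SSZ, mul(SZ, SSZ)), add(SZ, SZ)), Z)))
  [10] S(S(add(add(S(add(SZ, mul(SZ, SSZ))), add(SZ, SZ)), Z)))
  [11] S(S(add(S(add(add(SZ, mul(SZ, SSZ)), add(SZ, SZ))), Z)))
  [12] S(S(S(add(add(add(SZ, mul(SZ, SSZ)), add(SZ, SZ)), Z))))
  [13] S(S(S(add(add(S(add(Z, mul(SZ, SSZ))), add(SZ, SZ)), Z))))
  [14] S(S(S(add(S(add(add(Z, mul(SZ, SSZ)), add(SZ, SZ))), Z))))
  [15] S(S(S(S(add(add(add(Z, mul(SZ, SSZ)), add(SZ, SZ)), Z)))))
  [16] S(S(S(S(add(add(mul(SZ, SSZ), add(SZ, SZ)), Z)))))
  [17] S(S(S(S(add(add(add(SSZ, mul(Z, SSZ)), add(SZ, SZ)), Z)))))
  [18] S(S(S(S(add(add(S(add(SZ, mul(Z, SSZ))), add(SZ, SZ)), Z)))))
  [19] S(S(S(S(add(S(add(add(SZ, mul(Z, SSZ)), add(SZ, SZ))), Z)))))
  [20] S(S(S(S(S(add(add(add(SZ, mul(Z, SSZ)), add(SZ, SZ)), Z))))))
  [21] S(S(S(S(S(add(add(S(add(Z, mul(Z, SSZ))), add(SZ, SZ)), Z))))))
  [22] S(S(S(S(S(add(S(add(add(Z, mul(Z, SSZ)), add(SZ, SZ))), Z))))))
  [23] S(S(S(S(S(S(add(add(add(Z, mul(Z, SSZ)), add(SZ, SZ)), Z)))))))
  [24] S(S(S(S(S(S(add(add(mul(Z, SSZ), add(SZ, SZ)), Z)))))))
  [25] S(S(S(S(S(S(add(add(Z, add(SZ, SZ)), Z)))))))
  [26] S(S(S(S(S(S(add(add(SZ, SZ), Z)))))))
  [27] S(S(S(S(S(S(add(S(add(Z, SZ)), Z)))))))
  [28] S(S(S(S(S(S(S(add(add(Z, SZ), Z))))))))
  [29] S(S(S(S(S(S(S(add(SZ, Z))))))))
  [30] S(S(S(S(S(S(S(S(add(Z, Z)))))))))
  [31] S^8(Z)

Answer: normal form = S^8(Z)  (in 31 steps)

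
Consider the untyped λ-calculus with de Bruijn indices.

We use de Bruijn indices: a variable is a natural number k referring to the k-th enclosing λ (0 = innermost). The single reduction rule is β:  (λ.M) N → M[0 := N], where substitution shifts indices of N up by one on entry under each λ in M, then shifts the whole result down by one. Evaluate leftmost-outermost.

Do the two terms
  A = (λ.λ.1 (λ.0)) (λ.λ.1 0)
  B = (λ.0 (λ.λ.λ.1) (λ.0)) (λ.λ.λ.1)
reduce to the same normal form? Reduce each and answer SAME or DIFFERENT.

Answer: SAME — A ⇓ λ.λ.0, B ⇓ λ.λ.0

Derivation:
Term A:
  start: (λ.λ.1 (λ.0)) (λ.λ.1 0)
  step 1: λ.(λ.λ.1 0) (λ.0)
  step 2: λ.λ.(λ.0) 0
  step 3: λ.λ.0

Term B:
  start: (λ.0 (λ.λ.λ.1) (λ.0)) (λ.λ.λ.1)
  step 1: (λ.λ.λ.1) (λ.λ.λ.1) (λ.0)
  step 2: (λ.λ.1) (λ.0)
  step 3: λ.λ.0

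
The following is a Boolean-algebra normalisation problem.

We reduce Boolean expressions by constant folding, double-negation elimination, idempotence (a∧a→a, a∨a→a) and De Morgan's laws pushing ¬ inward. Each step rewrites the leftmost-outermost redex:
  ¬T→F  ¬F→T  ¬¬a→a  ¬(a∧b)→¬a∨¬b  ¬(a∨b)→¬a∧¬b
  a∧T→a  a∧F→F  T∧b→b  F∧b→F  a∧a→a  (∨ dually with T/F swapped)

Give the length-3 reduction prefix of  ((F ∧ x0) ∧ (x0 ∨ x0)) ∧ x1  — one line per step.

  start: ((F ∧ x0) ∧ (x0 ∨ x0)) ∧ x1
  [1] (F ∧ (x0 ∨ x0)) ∧ x1
  [2] F ∧ x1
  [3] F

Answer: after 3 steps: F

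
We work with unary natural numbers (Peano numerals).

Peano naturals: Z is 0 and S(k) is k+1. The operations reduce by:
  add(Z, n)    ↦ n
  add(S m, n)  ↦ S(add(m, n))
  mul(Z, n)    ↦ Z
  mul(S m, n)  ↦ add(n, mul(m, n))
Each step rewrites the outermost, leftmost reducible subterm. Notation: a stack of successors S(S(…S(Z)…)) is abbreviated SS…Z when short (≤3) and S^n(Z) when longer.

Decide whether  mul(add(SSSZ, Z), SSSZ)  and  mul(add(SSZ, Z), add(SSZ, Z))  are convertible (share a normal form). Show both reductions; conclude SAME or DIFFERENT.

Answer: DIFFERENT — A ⇓ S^9(Z), B ⇓ S^4(Z)

Derivation:
Term A:
  start: mul(add(SSSZ, Z), SSSZ)
  step 1: mul(S(add(SSZ, Z)), SSSZ)
  step 2: add(SSSZ, mul(add(SSZ, Z), SSSZ))
  step 3: S(add(SSZ, mul(add(SSZ, Z), SSSZ)))
  step 4: S(S(add(SZ, mul(add(SSZ, Z), SSSZ))))
  step 5: S(S(S(add(Z, mul(add(SSZ, Z), SSSZ)))))
  step 6: S(S(S(mul(add(SSZ, Z), SSSZ))))
  step 7: S(S(S(mul(S(add(SZ, Z)), SSSZ))))
  step 8: S(S(S(add(SSSZ, mul(add(SZ, Z), SSSZ)))))
  step 9: S(S(S(S(add(SSZ, mul(add(SZ, Z), SSSZ))))))
  step 10: S(S(S(S(S(add(SZ, mul(add(SZ, Z), SSSZ)))))))
  step 11: S(S(S(S(S(S(add(Z, mul(add(SZ, Z), SSSZ))))))))
  step 12: S(S(S(S(S(S(mul(add(SZ, Z), SSSZ)))))))
  step 13: S(S(S(S(S(S(mul(S(add(Z, Z)), SSSZ)))))))
  step 14: S(S(S(S(S(S(add(SSSZ, mul(add(Z, Z), SSSZ))))))))
  step 15: S(S(S(S(S(S(S(add(SSZ, mul(add(Z, Z), SSSZ)))))))))
  step 16: S(S(S(S(S(S(S(S(add(SZ, mul(add(Z, Z), SSSZ))))))))))
  step 17: S(S(S(S(S(S(S(S(S(add(Z, mul(add(Z, Z), SSSZ)))))))))))
  step 18: S(S(S(S(S(S(S(S(S(mul(add(Z, Z), SSSZ))))))))))
  step 19: S(S(S(S(S(S(S(S(S(mul(Z, SSSZ))))))))))
  step 20: S^9(Z)

Term B:
  start: mul(add(SSZ, Z), add(SSZ, Z))
  step 1: mul(S(add(SZ, Z)), add(SSZ, Z))
  step 2: add(add(SSZ, Z), mul(add(SZ, Z), add(SSZ, Z)))
  step 3: add(S(add(SZ, Z)), mul(add(SZ, Z), add(SSZ, Z)))
  step 4: S(add(add(SZ, Z), mul(add(SZ, Z), add(SSZ, Z))))
  step 5: S(add(S(add(Z, Z)), mul(add(SZ, Z), add(SSZ, Z))))
  step 6: S(S(add(add(Z, Z), mul(add(SZ, Z), add(SSZ, Z)))))
  step 7: S(S(add(Z, mul(add(SZ, Z), add(SSZ, Z)))))
  step 8: S(S(mul(add(SZ, Z), add(SSZ, Z))))
  step 9: S(S(mul(S(add(Z, Z)), add(SSZ, Z))))
  step 10: S(S(add(add(SSZ, Z), mul(add(Z, Z), add(SSZ, Z)))))
  step 11: S(S(add(S(add(SZ, Z)), mul(add(Z, Z), add(SSZ, Z)))))
  step 12: S(S(S(add(add(SZ, Z), mul(add(Z, Z), add(SSZ, Z))))))
  step 13: S(S(S(add(S(add(Z, Z)), mul(add(Z, Z), add(SSZ, Z))))))
  step 14: S(S(S(S(add(add(Z, Z), mul(add(Z, Z), add(SSZ, Z)))))))
  step 15: S(S(S(S(add(Z, mul(add(Z, Z), add(SSZ, Z)))))))
  step 16: S(S(S(S(mul(add(Z, Z), add(SSZ, Z))))))
  step 17: S(S(S(S(mul(Z, add(SSZ, Z))))))
  step 18: S^4(Z)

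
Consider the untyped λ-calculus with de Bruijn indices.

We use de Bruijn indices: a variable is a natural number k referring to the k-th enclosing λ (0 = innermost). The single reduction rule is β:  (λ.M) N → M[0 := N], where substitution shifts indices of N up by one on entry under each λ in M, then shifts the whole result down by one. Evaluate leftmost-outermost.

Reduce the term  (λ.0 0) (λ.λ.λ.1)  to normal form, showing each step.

Answer: normal form = λ.λ.1  (in 2 steps)

Working:
  start: (λ.0 0) (λ.λ.λ.1)
  →1  (λ.λ.λ.1) (λ.λ.λ.1)
  →2  λ.λ.1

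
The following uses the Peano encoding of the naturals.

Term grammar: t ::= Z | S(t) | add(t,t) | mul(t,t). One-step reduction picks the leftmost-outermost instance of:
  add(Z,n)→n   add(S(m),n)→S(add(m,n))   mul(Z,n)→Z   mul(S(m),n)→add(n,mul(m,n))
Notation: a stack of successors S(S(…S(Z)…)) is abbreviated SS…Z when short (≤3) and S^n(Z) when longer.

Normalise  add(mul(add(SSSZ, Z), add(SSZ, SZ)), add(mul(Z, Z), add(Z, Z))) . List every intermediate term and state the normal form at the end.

Answer: normal form = S^9(Z)  (in 42 steps)

Reduction:
  start: add(mul(add(SSSZ, Z), add(SSZ, SZ)), add(mul(Z, Z), add(Z, Z)))
  step 1: add(mul(S(add(SSZ, Z)), add(SSZ, SZ)), add(mul(Z, Z), add(Z, Z)))
  step 2: add(add(add(SSZ, SZ), mul(add(SSZ, Z), add(SSZ, SZ))), add(mul(Z, Z), add(Z, Z)))
  step 3: add(add(S(add(SZ, SZ)), mul(add(SSZ, Z), add(SSZ, SZ))), add(mul(Z, Z), add(Z, Z)))
  step 4: add(S(add(add(SZ, SZ), mul(add(SSZ, Z), add(SSZ, SZ)))), add(mul(Z, Z), add(Z, Z)))
  step 5: S(add(add(add(SZ, SZ), mul(add(SSZ, Z), add(SSZ, SZ))), add(mul(Z, Z), add(Z, Z))))
  step 6: S(add(add(S(add(Z, SZ)), mul(add(SSZ, Z), add(SSZ, SZ))), add(mul(Z, Z), add(Z, Z))))
  step 7: S(add(S(add(add(Z, SZ), mul(add(SSZ, Z), add(SSZ, SZ)))), add(mul(Z, Z), add(Z, Z))))
  step 8: S(S(add(add(add(Z, SZ), mul(add(SSZ, Z), add(SSZ, SZ))), add(mul(Z, Z), add(Z, Z)))))
  step 9: S(S(add(add(SZ, mul(add(SSZ, Z), add(SSZ, SZ))), add(mul(Z, Z), add(Z, Z)))))
  step 10: S(S(add(S(add(Z, mul(add(SSZ, Z), add(SSZ, SZ)))), add(mul(Z, Z), add(Z, Z)))))
  step 11: S(S(S(add(add(Z, mul(add(SSZ, Z), add(SSZ, SZ))), add(mul(Z, Z), add(Z, Z))))))
  step 12: S(S(S(add(mul(add(SSZ, Z), add(SSZ, SZ)), add(mul(Z, Z), add(Z, Z))))))
  step 13: S(S(S(add(mul(S(add(SZ, Z)), add(SSZ, SZ)), add(mul(Z, Z), add(Z, Z))))))
  step 14: S(S(S(add(add(add(SSZ, SZ), mul(add(SZ, Z), add(SSZ, SZ))), add(mul(Z, Z), add(Z, Z))))))
  step 15: S(S(S(add(add(S(add(SZ, SZ)), mul(add(SZ, Z), add(SSZ, SZ))), add(mul(Z, Z), add(Z, Z))))))
  step 16: S(S(S(add(S(add(add(SZ, SZ), mul(add(SZ, Z), add(SSZ, SZ)))), add(mul(Z, Z), add(Z, Z))))))
  step 17: S(S(S(S(add(add(add(SZ, SZ), mul(add(SZ, Z), add(SSZ, SZ))), add(mul(Z, Z), add(Z, Z)))))))
  step 18: S(S(S(S(add(add(S(add(Z, SZ)), mul(add(SZ, Z), add(SSZ, SZ))), add(mul(Z, Z), add(Z, Z)))))))
  step 19: S(S(S(S(add(S(add(add(Z, SZ), mul(add(SZ, Z), add(SSZ, SZ)))), add(mul(Z, Z), add(Z, Z)))))))
  step 20: S(S(S(S(S(add(add(add(Z, SZ), mul(add(SZ, Z), add(SSZ, SZ))), add(mul(Z, Z), add(Z, Z))))))))
  step 21: S(S(S(S(S(add(add(SZ, mul(add(SZ, Z), add(SSZ, SZ))), add(mul(Z, Z), add(Z, Z))))))))
  step 22: S(S(S(S(S(add(S(add(Z, mul(add(SZ, Z), add(SSZ, SZ)))), add(mul(Z, Z), add(Z, Z))))))))
  step 23: S(S(S(S(S(S(add(add(Z, mul(add(SZ, Z), add(SSZ, SZ))), add(mul(Z, Z), add(Z, Z)))))))))
  step 24: S(S(S(S(S(S(add(mul(add(SZ, Z), add(SSZ, SZ)), add(mul(Z, Z), add(Z, Z)))))))))
  step 25: S(S(S(S(S(S(add(mul(S(add(Z, Z)), add(SSZ, SZ)), add(mul(Z, Z), add(Z, Z)))))))))
  step 26: S(S(S(S(S(S(add(add(add(SSZ, SZ), mul(add(Z, Z), add(SSZ, SZ))), add(mul(Z, Z), add(Z, Z)))))))))
  step 27: S(S(S(S(S(S(add(add(S(add(SZ, SZ)), mul(add(Z, Z), add(SSZ, SZ))), add(mul(Z, Z), add(Z, Z)))))))))
  step 28: S(S(S(S(S(S(add(S(add(add(SZ, SZ), mul(add(Z, Z), add(SSZ, SZ)))), add(mul(Z, Z), add(Z, Z)))))))))
  step 29: S(S(S(S(S(S(S(add(add(add(SZ, SZ), mul(add(Z, Z), add(SSZ, SZ))), add(mul(Z, Z), add(Z, Z))))))))))
  step 30: S(S(S(S(S(S(S(add(add(S(add(Z, SZ)), mul(add(Z, Z), add(SSZ, SZ))), add(mul(Z, Z), add(Z, Z))))))))))
  step 31: S(S(S(S(S(S(S(add(S(add(add(Z, SZ), mul(add(Z, Z), add(SSZ, SZ)))), add(mul(Z, Z), add(Z, Z))))))))))
  step 32: S(S(S(S(S(S(S(S(add(add(add(Z, SZ), mul(add(Z, Z), add(SSZ, SZ))), add(mul(Z, Z), add(Z, Z)))))))))))
  step 33: S(S(S(S(S(S(S(S(add(add(SZ, mul(add(Z, Z), add(SSZ, SZ))), add(mul(Z, Z), add(Z, Z)))))))))))
  step 34: S(S(S(S(S(S(S(S(add(S(add(Z, mul(add(Z, Z), add(SSZ, SZ)))), add(mul(Z, Z), add(Z, Z)))))))))))
  step 35: S(S(S(S(S(S(S(S(S(add(add(Z, mul(add(Z, Z), add(SSZ, SZ))), add(mul(Z, Z), add(Z, Z))))))))))))
  step 36: S(S(S(S(S(S(S(S(S(add(mul(add(Z, Z), add(SSZ, SZ)), add(mul(Z, Z), add(Z, Z))))))))))))
  step 37: S(S(S(S(S(S(S(S(S(add(mul(Z, add(SSZ, SZ)), add(mul(Z, Z), add(Z, Z))))))))))))
  step 38: S(S(S(S(S(S(S(S(S(add(Z, add(mul(Z, Z), add(Z, Z))))))))))))
  step 39: S(S(S(S(S(S(S(S(S(add(mul(Z, Z), add(Z, Z)))))))))))
  step 40: S(S(S(S(S(S(S(S(S(add(Z, add(Z, Z)))))))))))
  step 41: S(S(S(S(S(S(S(S(S(add(Z, Z))))))))))
  step 42: S^9(Z)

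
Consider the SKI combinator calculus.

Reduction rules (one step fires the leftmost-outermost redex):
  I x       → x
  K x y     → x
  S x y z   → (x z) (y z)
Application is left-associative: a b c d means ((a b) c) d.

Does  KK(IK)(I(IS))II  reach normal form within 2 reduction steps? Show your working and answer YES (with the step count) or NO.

  start: KK(IK)(I(IS))II
  [1] K(I(IS))II
  [2] I(IS)I

Answer: NO — after 2 steps the term is I(IS)I, not yet normal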